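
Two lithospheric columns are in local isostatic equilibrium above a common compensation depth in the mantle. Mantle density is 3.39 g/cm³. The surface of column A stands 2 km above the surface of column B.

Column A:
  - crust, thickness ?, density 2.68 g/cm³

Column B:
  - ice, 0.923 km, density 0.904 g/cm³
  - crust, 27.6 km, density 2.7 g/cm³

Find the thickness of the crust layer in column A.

Take the compensation level at the base of the deeper column (depth z_c below the surface of column A) and equate Σ ρ_i t_i down to z_c; mantle fills any gap and the z_c terms cancel.
Column A: x×2.68 + (z_c − 0 − x)×3.39
Column B: 2×0 + 0.923×0.904 + 27.6×2.7 + (z_c − 2 − 28.523)×3.39
The z_c×3.39 term appears on both sides and cancels. Collect the known terms of each column as K = Σ(ρt)_known − 3.39 × (depth of known layers): K_A = 0 − 3.39×0 = 0; K_B = 75.354392 − 3.39×(2 + 28.523) = −28.118578.
Balance: K_A − x×(3.39 − 2.68) = K_B, so x = (K_A − K_B)/(3.39 − 2.68) = 28.1186/0.71 = 39.6 km.

39.6 km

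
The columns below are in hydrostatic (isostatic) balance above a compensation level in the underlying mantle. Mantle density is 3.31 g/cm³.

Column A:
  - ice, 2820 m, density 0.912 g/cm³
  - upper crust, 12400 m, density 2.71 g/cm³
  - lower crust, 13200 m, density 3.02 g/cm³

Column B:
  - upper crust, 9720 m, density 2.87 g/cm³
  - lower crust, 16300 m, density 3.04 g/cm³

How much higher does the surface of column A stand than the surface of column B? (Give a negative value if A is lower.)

For any compensation level in the mantle, the mantle terms cancel and isostasy reduces to e = (Σt_A − Σt_B) − (Σ(ρt)_A − Σ(ρt)_B) / ρ_m.
Σt_A = 28420 m; Σt_B = 26020 m; Σ(ρt)_A = 76039.84; Σ(ρt)_B = 77448.4 (in m·g/cm³).
e = (28420 − 26020) − (76039.84 − 77448.4) / 3.31 = 2830 m.

2830 m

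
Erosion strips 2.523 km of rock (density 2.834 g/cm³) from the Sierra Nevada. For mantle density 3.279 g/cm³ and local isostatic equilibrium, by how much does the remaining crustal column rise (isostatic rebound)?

Unloading: uplift u = e ρ_c/ρ_m = 2.523 km × 2.834/3.279 = 2.18 km.

2.18 km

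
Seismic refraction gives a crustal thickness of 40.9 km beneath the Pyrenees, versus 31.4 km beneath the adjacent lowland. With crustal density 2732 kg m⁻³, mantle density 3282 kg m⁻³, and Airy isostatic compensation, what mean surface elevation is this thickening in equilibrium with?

1.59 km

Excess crust Δ = 40.9 km − 31.4 km = 9.5 km, split between elevation h and root r with h + r = Δ.
Airy balance ρ_c h = (ρ_m − ρ_c) r gives r = h ρ_c/(ρ_m − ρ_c), so h (1 + ρ_c/(ρ_m − ρ_c)) = Δ, i.e. h = Δ (ρ_m − ρ_c)/ρ_m.
h = 9.5 km × 550/3282 = 1.59 km.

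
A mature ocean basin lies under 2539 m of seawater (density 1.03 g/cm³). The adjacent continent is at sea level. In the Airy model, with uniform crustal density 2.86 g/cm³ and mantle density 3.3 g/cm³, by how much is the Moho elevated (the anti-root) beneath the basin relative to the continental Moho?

Equating mass per unit area of the two columns: replacing crust with seawater at the top is compensated by replacing crust with mantle at the base: d (ρ_c − ρ_w) = a (ρ_m − ρ_c).
a = d (ρ_c − ρ_w)/(ρ_m − ρ_c) = 2539 m × 1.83/0.44 = 10600 m.

10600 m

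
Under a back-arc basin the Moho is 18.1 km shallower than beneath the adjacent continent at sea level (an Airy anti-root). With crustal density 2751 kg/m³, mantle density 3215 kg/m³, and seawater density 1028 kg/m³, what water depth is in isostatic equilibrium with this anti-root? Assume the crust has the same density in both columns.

4.87 km

Replacing a thickness d of crust by seawater at the top must be balanced by replacing crust with mantle at the base: d (ρ_c − ρ_w) = a (ρ_m − ρ_c).
d = a (ρ_m − ρ_c)/(ρ_c − ρ_w) = 18.1 km × 464/1723 = 4.87 km.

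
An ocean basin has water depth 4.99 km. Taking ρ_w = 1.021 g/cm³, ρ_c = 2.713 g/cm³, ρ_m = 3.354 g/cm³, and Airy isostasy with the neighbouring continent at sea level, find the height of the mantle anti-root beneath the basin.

Balancing pressure at the compensation depth: replacing crust with seawater at the top is compensated by replacing crust with mantle at the base: d (ρ_c − ρ_w) = a (ρ_m − ρ_c).
a = d (ρ_c − ρ_w)/(ρ_m − ρ_c) = 4.99 km × 1.692/0.641 = 13.2 km.

13.2 km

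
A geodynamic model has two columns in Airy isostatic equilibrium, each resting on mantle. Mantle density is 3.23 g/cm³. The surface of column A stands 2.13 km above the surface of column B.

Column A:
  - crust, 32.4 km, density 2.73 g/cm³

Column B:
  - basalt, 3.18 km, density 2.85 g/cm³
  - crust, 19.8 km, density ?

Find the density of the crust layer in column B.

Take the compensation level at the base of the deeper column (depth z_c below the surface of column A) and equate Σ ρ_i t_i down to z_c; mantle fills any gap and the z_c terms cancel.
Column A: 32.4×2.73 + (z_c − 32.4)×3.23
Column B: 2.13×0 + 3.18×2.85 + 19.8×ρ + (z_c − 2.13 − 22.98)×3.23
The z_c×3.23 term appears on both sides and cancels. Collect the known terms of each column as K = Σ(ρt)_known − 3.23 × (depth of known layers): K_A = 88.452 − 3.23×32.4 = −16.2; K_B = 9.063 − 3.23×(2.13 + 22.98) = −72.0423.
Balance: K_A = K_B + 19.8×ρ, so ρ = (K_A − K_B)/19.8 = 55.8423/19.8 = 2.82 g/cm³.

2.82 g/cm³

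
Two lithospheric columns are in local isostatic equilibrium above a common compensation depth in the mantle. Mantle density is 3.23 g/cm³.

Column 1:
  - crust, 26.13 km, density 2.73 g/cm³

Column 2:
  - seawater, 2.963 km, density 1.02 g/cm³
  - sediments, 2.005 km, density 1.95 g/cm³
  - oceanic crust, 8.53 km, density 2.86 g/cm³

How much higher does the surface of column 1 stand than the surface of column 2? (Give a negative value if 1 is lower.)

For any compensation level in the mantle, the mantle terms cancel and isostasy reduces to e = (Σt_1 − Σt_2) − (Σ(ρt)_1 − Σ(ρt)_2) / ρ_m.
Σt_1 = 26.13 km; Σt_2 = 13.498 km; Σ(ρt)_1 = 71.3349; Σ(ρt)_2 = 31.32781 (in km·g/cm³).
e = (26.13 − 13.498) − (71.3349 − 31.32781) / 3.23 = 0.246 km.

0.246 km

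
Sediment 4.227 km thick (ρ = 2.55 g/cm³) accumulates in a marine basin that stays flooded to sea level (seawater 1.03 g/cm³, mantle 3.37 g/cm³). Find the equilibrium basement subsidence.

2.75 km

Submarine loading: the sediment displaces seawater, and the subsidence is in turn flooded, so s (ρ_m − ρ_w) = t (ρ_sed − ρ_w).
s = 4.227 km × (2.55 − 1.03) / (3.37 − 1.03) = 2.75 km.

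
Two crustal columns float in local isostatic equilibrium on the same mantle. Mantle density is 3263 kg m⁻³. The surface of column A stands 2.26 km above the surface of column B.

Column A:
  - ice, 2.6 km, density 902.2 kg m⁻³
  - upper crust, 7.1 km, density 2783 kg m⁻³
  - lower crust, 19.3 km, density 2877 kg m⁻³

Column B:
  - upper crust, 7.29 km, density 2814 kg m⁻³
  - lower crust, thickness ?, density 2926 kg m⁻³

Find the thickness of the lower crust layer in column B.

18.8 km

Take the compensation level at the base of the deeper column (depth z_c below the surface of column A) and equate Σ ρ_i t_i down to z_c; mantle fills any gap and the z_c terms cancel.
Column A: 2.6×902.2 + 7.1×2783 + 19.3×2877 + (z_c − 29)×3263
Column B: 2.26×0 + 7.29×2814 + x×2926 + (z_c − 2.26 − 7.29 − x)×3263
The z_c×3263 term appears on both sides and cancels. Collect the known terms of each column as K = Σ(ρt)_known − 3263 × (depth of known layers): K_A = 77631.12 − 3263×29 = −16995.88; K_B = 20514.06 − 3263×(2.26 + 7.29) = −10647.59.
Balance: K_A = K_B − x×(3263 − 2926), so x = (K_B − K_A)/(3263 − 2926) = 6348.29/337 = 18.8 km.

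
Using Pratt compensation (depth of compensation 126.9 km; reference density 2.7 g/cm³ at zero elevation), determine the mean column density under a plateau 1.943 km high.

Pratt balance: ρ_ref D = ρ (D + h).
ρ = ρ_ref D/(D + h) = 2.7 × 126.9 km/(126.9 km + 1.943 km) = 2.66 g/cm³.

2.66 g/cm³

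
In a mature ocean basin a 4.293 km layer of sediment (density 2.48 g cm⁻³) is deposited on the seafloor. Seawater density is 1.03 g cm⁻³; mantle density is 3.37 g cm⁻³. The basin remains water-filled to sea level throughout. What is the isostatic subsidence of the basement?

Submarine loading: the sediment displaces seawater, and the subsidence is in turn flooded, so s (ρ_m − ρ_w) = t (ρ_sed − ρ_w).
s = 4.293 km × (2.48 − 1.03) / (3.37 − 1.03) = 2.66 km.

2.66 km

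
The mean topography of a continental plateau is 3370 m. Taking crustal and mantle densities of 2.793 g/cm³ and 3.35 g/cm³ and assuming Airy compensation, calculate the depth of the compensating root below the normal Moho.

16900 m

Equating mass per unit area of the two columns: the weight of the topography is balanced by the buoyancy of the root, ρ_c h = (ρ_m − ρ_c) r.
r = h · ρ_c / (ρ_m − ρ_c) = 3370 m × 2.793 / (3.35 − 2.793) = 16900 m.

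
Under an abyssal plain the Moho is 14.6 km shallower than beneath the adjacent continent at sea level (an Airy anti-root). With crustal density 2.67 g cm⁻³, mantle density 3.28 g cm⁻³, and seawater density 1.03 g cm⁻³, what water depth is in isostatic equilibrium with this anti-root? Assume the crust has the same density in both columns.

Replacing a thickness d of crust by seawater at the top must be balanced by replacing crust with mantle at the base: d (ρ_c − ρ_w) = a (ρ_m − ρ_c).
d = a (ρ_m − ρ_c)/(ρ_c − ρ_w) = 14.6 km × 0.61/1.64 = 5.43 km.

5.43 km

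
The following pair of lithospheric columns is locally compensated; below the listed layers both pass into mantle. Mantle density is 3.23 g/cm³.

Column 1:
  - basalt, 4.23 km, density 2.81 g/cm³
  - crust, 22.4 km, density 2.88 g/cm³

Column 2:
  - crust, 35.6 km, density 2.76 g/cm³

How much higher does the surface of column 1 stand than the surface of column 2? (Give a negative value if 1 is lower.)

For any compensation level in the mantle, the mantle terms cancel and isostasy reduces to e = (Σt_1 − Σt_2) − (Σ(ρt)_1 − Σ(ρt)_2) / ρ_m.
Σt_1 = 26.63 km; Σt_2 = 35.6 km; Σ(ρt)_1 = 76.3983; Σ(ρt)_2 = 98.256 (in km·g/cm³).
e = (26.63 − 35.6) − (76.3983 − 98.256) / 3.23 = −2.2 km.

−2.2 km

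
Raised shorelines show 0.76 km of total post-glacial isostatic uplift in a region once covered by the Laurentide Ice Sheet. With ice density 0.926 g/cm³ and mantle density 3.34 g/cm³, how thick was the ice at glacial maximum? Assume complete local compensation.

2.74 km

u = t ρ_ice/ρ_m → t = u ρ_m/ρ_ice = 0.76 km × 3.34/0.926 = 2.74 km.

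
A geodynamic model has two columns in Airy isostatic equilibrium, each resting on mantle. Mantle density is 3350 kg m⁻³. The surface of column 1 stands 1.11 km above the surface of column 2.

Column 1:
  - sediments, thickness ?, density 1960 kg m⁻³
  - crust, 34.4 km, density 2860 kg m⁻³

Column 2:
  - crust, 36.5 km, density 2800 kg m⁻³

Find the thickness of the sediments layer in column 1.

4.99 km

Take the compensation level at the base of the deeper column (depth z_c below the surface of column 1) and equate Σ ρ_i t_i down to z_c; mantle fills any gap and the z_c terms cancel.
Column 1: x×1960 + 34.4×2860 + (z_c − 34.4 − x)×3350
Column 2: 1.11×0 + 36.5×2800 + (z_c − 1.11 − 36.5)×3350
The z_c×3350 term appears on both sides and cancels. Collect the known terms of each column as K = Σ(ρt)_known − 3350 × (depth of known layers): K_1 = 98384 − 3350×34.4 = −16856; K_2 = 102200 − 3350×(1.11 + 36.5) = −23793.5.
Balance: K_1 − x×(3350 − 1960) = K_2, so x = (K_1 − K_2)/(3350 − 1960) = 6937.5/1390 = 4.99 km.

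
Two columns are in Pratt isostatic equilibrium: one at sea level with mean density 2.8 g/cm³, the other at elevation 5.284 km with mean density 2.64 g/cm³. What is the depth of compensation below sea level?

87.2 km

ρ_ref D = ρ (D + h) → D (ρ_ref − ρ) = ρ h.
D = ρ h/(ρ_ref − ρ) = 2.64 × 5.284 km/(2.8 − 2.64) = 87.2 km.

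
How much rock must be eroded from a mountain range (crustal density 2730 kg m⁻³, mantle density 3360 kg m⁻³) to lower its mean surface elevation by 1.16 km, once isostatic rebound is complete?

6.19 km

Net drop Δ = e − u = e − e ρ_c/ρ_m = e (ρ_m − ρ_c)/ρ_m.
e = Δ ρ_m/(ρ_m − ρ_c) = 1.16 km × 3360/630 = 6.19 km.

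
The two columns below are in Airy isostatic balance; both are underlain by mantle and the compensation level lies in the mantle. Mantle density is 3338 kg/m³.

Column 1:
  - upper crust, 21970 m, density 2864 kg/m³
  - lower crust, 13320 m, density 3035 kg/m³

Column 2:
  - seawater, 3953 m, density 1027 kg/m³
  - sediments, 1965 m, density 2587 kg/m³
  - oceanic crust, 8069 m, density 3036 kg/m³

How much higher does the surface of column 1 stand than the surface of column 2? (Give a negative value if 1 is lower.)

420 m

For any compensation level in the mantle, the mantle terms cancel and isostasy reduces to e = (Σt_1 − Σt_2) − (Σ(ρt)_1 − Σ(ρt)_2) / ρ_m.
Σt_1 = 35290 m; Σt_2 = 13987 m; Σ(ρt)_1 = 103348280; Σ(ρt)_2 = 33640670 (in m·kg/m³).
e = (35290 − 13987) − (103348280 − 33640670) / 3338 = 420 m.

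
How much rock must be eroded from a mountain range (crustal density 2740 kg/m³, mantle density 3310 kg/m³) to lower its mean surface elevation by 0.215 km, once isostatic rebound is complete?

Net drop Δ = e − u = e − e ρ_c/ρ_m = e (ρ_m − ρ_c)/ρ_m.
e = Δ ρ_m/(ρ_m − ρ_c) = 0.215 km × 3310/570 = 1.25 km.

1.25 km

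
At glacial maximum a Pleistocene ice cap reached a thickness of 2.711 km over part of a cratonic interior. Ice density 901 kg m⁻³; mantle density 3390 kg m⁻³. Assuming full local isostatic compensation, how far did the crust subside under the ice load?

0.721 km

By Archimedes' principle applied to the lithosphere: the ice load ρ_ice t is balanced by mantle displaced below, ρ_m s.
s = t ρ_ice / ρ_m = 2.711 km × 901/3390 = 0.721 km.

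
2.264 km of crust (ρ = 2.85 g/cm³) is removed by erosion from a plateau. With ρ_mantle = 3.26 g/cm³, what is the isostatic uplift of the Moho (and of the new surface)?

1.98 km

Unloading: uplift u = e ρ_c/ρ_m = 2.264 km × 2.85/3.26 = 1.98 km.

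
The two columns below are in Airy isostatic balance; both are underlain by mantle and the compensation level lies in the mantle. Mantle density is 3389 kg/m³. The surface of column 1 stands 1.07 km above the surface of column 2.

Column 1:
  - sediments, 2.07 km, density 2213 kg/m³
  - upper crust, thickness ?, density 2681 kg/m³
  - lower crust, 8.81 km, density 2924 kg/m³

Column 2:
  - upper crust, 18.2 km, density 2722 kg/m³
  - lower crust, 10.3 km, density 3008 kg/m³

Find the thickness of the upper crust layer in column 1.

18.6 km

Take the compensation level at the base of the deeper column (depth z_c below the surface of column 1) and equate Σ ρ_i t_i down to z_c; mantle fills any gap and the z_c terms cancel.
Column 1: 2.07×2213 + x×2681 + 8.81×2924 + (z_c − 10.88 − x)×3389
Column 2: 1.07×0 + 18.2×2722 + 10.3×3008 + (z_c − 1.07 − 28.5)×3389
The z_c×3389 term appears on both sides and cancels. Collect the known terms of each column as K = Σ(ρt)_known − 3389 × (depth of known layers): K_1 = 30341.35 − 3389×10.88 = −6530.97; K_2 = 80522.8 − 3389×(1.07 + 28.5) = −19689.93.
Balance: K_1 − x×(3389 − 2681) = K_2, so x = (K_1 − K_2)/(3389 − 2681) = 13159/708 = 18.6 km.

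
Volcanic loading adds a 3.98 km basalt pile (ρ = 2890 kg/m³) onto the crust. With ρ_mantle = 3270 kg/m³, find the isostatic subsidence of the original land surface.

Subaerial loading: s = t ρ_load / ρ_m.
s = 3.98 km × 2890/3270 = 3.52 km.

3.52 km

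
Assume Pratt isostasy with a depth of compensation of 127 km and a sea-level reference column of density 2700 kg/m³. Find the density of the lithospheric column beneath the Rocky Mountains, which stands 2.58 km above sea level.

Pratt balance: ρ_ref D = ρ (D + h).
ρ = ρ_ref D/(D + h) = 2700 × 127 km/(127 km + 2.58 km) = 2650 kg/m³.

2650 kg/m³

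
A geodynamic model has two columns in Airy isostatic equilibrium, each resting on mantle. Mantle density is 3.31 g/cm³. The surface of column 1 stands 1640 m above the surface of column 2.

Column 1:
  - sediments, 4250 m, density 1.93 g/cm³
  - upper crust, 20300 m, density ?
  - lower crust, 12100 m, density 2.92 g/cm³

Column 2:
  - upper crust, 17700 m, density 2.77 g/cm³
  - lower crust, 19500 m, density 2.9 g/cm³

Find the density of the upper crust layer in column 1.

Take the compensation level at the base of the deeper column (depth z_c below the surface of column 1) and equate Σ ρ_i t_i down to z_c; mantle fills any gap and the z_c terms cancel.
Column 1: 4250×1.93 + 20300×ρ + 12100×2.92 + (z_c − 36650)×3.31
Column 2: 1640×0 + 17700×2.77 + 19500×2.9 + (z_c − 1640 − 37200)×3.31
The z_c×3.31 term appears on both sides and cancels. Collect the known terms of each column as K = Σ(ρt)_known − 3.31 × (depth of known layers): K_1 = 43534.5 − 3.31×36650 = −77777; K_2 = 105579 − 3.31×(1640 + 37200) = −22981.4.
Balance: K_1 + 20300×ρ = K_2, so ρ = (K_2 − K_1)/20300 = 54795.6/20300 = 2.7 g/cm³.

2.7 g/cm³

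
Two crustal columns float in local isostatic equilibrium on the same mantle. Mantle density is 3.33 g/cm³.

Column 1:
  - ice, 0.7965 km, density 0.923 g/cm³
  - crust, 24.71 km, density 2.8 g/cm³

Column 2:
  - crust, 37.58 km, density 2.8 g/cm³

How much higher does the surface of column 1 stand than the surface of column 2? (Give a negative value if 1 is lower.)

−1.47 km

For any compensation level in the mantle, the mantle terms cancel and isostasy reduces to e = (Σt_1 − Σt_2) − (Σ(ρt)_1 − Σ(ρt)_2) / ρ_m.
Σt_1 = 25.5065 km; Σt_2 = 37.58 km; Σ(ρt)_1 = 69.9231695; Σ(ρt)_2 = 105.224 (in km·g/cm³).
e = (25.5065 − 37.58) − (69.9231695 − 105.224) / 3.33 = −1.47 km.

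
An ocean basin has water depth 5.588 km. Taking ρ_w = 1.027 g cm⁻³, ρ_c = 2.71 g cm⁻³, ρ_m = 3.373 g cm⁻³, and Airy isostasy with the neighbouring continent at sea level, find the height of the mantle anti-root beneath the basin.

14.2 km

Balancing pressure at the compensation depth: replacing crust with seawater at the top is compensated by replacing crust with mantle at the base: d (ρ_c − ρ_w) = a (ρ_m − ρ_c).
a = d (ρ_c − ρ_w)/(ρ_m − ρ_c) = 5.588 km × 1.683/0.663 = 14.2 km.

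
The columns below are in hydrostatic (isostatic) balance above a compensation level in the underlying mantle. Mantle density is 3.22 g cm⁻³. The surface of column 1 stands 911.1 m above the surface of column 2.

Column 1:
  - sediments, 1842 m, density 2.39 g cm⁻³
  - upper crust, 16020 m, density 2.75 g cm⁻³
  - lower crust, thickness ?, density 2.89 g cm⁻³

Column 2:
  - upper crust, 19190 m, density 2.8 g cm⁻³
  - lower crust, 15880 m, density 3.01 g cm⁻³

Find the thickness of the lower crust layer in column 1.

Take the compensation level at the base of the deeper column (depth z_c below the surface of column 1) and equate Σ ρ_i t_i down to z_c; mantle fills any gap and the z_c terms cancel.
Column 1: 1842×2.39 + 16020×2.75 + x×2.89 + (z_c − 17862 − x)×3.22
Column 2: 911.1×0 + 19190×2.8 + 15880×3.01 + (z_c − 911.1 − 35070)×3.22
The z_c×3.22 term appears on both sides and cancels. Collect the known terms of each column as K = Σ(ρt)_known − 3.22 × (depth of known layers): K_1 = 48457.38 − 3.22×17862 = −9058.26; K_2 = 101530.8 − 3.22×(911.1 + 35070) = −14328.342.
Balance: K_1 − x×(3.22 − 2.89) = K_2, so x = (K_1 − K_2)/(3.22 − 2.89) = 5270.08/0.33 = 16000 m.

16000 m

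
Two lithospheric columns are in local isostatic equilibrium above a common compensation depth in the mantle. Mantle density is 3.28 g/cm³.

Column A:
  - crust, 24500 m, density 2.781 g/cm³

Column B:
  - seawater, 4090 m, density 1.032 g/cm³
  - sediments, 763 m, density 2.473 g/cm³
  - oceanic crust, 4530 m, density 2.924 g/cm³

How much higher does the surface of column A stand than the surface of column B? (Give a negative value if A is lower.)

245 m

For any compensation level in the mantle, the mantle terms cancel and isostasy reduces to e = (Σt_A − Σt_B) − (Σ(ρt)_A − Σ(ρt)_B) / ρ_m.
Σt_A = 24500 m; Σt_B = 9383 m; Σ(ρt)_A = 68134.5; Σ(ρt)_B = 19353.499 (in m·g/cm³).
e = (24500 − 9383) − (68134.5 − 19353.499) / 3.28 = 245 m.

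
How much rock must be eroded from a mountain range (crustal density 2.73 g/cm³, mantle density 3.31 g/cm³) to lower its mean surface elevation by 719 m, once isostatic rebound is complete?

4100 m

Net drop Δ = e − u = e − e ρ_c/ρ_m = e (ρ_m − ρ_c)/ρ_m.
e = Δ ρ_m/(ρ_m − ρ_c) = 719 m × 3.31/0.58 = 4100 m.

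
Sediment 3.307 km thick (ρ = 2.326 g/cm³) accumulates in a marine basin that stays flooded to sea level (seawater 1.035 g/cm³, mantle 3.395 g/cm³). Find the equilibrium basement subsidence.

Submarine loading: the sediment displaces seawater, and the subsidence is in turn flooded, so s (ρ_m − ρ_w) = t (ρ_sed − ρ_w).
s = 3.307 km × (2.326 − 1.035) / (3.395 − 1.035) = 1.81 km.

1.81 km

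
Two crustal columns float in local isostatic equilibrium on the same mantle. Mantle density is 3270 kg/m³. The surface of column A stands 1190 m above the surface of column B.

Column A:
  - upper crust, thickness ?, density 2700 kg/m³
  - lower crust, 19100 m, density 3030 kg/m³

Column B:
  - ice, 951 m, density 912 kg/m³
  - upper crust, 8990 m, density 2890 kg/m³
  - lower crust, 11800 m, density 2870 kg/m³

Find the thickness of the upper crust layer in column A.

17000 m

Take the compensation level at the base of the deeper column (depth z_c below the surface of column A) and equate Σ ρ_i t_i down to z_c; mantle fills any gap and the z_c terms cancel.
Column A: x×2700 + 19100×3030 + (z_c − 19100 − x)×3270
Column B: 1190×0 + 951×912 + 8990×2890 + 11800×2870 + (z_c − 1190 − 21741)×3270
The z_c×3270 term appears on both sides and cancels. Collect the known terms of each column as K = Σ(ρt)_known − 3270 × (depth of known layers): K_A = 57873000 − 3270×19100 = −4584000; K_B = 60714412 − 3270×(1190 + 21741) = −14269958.
Balance: K_A − x×(3270 − 2700) = K_B, so x = (K_A − K_B)/(3270 − 2700) = 9685960/570 = 17000 m.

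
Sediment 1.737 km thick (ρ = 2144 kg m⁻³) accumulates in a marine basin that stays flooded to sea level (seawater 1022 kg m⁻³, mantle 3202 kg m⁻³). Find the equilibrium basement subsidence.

0.894 km

Submarine loading: the sediment displaces seawater, and the subsidence is in turn flooded, so s (ρ_m − ρ_w) = t (ρ_sed − ρ_w).
s = 1.737 km × (2144 − 1022) / (3202 − 1022) = 0.894 km.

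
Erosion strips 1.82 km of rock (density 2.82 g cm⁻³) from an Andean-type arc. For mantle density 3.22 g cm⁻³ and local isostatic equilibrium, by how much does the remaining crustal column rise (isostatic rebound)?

Unloading: uplift u = e ρ_c/ρ_m = 1.82 km × 2.82/3.22 = 1.59 km.

1.59 km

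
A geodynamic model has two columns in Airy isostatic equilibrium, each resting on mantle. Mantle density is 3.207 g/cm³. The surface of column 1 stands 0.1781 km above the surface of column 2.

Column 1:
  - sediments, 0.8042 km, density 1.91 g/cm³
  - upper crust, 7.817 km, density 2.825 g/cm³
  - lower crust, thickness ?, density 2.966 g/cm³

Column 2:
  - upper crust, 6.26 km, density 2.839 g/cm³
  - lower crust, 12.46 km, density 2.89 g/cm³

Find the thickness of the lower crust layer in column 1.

Take the compensation level at the base of the deeper column (depth z_c below the surface of column 1) and equate Σ ρ_i t_i down to z_c; mantle fills any gap and the z_c terms cancel.
Column 1: 0.8042×1.91 + 7.817×2.825 + x×2.966 + (z_c − 8.6212 − x)×3.207
Column 2: 0.1781×0 + 6.26×2.839 + 12.46×2.89 + (z_c − 0.1781 − 18.72)×3.207
The z_c×3.207 term appears on both sides and cancels. Collect the known terms of each column as K = Σ(ρt)_known − 3.207 × (depth of known layers): K_1 = 23.619047 − 3.207×8.6212 = −4.0291414; K_2 = 53.78154 − 3.207×(0.1781 + 18.72) = −6.8246667.
Balance: K_1 − x×(3.207 − 2.966) = K_2, so x = (K_1 − K_2)/(3.207 − 2.966) = 2.79553/0.241 = 11.6 km.

11.6 km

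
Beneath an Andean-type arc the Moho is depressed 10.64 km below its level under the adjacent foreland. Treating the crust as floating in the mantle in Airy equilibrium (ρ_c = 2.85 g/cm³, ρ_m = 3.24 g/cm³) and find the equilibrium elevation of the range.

1.46 km

Balancing pressure at the compensation depth: ρ_c h = (ρ_m − ρ_c) r.
h = r (ρ_m − ρ_c) / ρ_c = 10.64 km × (3.24 − 2.85) / 2.85 = 1.46 km.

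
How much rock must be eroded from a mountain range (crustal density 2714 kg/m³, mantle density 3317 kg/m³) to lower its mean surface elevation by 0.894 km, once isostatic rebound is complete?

Net drop Δ = e − u = e − e ρ_c/ρ_m = e (ρ_m − ρ_c)/ρ_m.
e = Δ ρ_m/(ρ_m − ρ_c) = 0.894 km × 3317/603 = 4.92 km.

4.92 km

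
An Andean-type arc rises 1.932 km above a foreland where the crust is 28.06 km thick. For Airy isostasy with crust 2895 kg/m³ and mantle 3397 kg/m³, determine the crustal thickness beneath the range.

Root depth r = h ρ_c / (ρ_m − ρ_c) = 1.932 km × 2895 / 502 = 11.14 km.
Total thickness = T + h + r = 28.06 km + 1.932 km + 11.14 km = 41.1 km.

41.1 km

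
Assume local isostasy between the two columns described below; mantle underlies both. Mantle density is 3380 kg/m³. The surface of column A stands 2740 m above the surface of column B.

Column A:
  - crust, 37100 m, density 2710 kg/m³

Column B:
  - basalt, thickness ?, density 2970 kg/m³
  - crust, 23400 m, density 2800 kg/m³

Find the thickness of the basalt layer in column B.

Take the compensation level at the base of the deeper column (depth z_c below the surface of column A) and equate Σ ρ_i t_i down to z_c; mantle fills any gap and the z_c terms cancel.
Column A: 37100×2710 + (z_c − 37100)×3380
Column B: 2740×0 + x×2970 + 23400×2800 + (z_c − 2740 − 23400 − x)×3380
The z_c×3380 term appears on both sides and cancels. Collect the known terms of each column as K = Σ(ρt)_known − 3380 × (depth of known layers): K_A = 100541000 − 3380×37100 = −24857000; K_B = 65520000 − 3380×(2740 + 23400) = −22833200.
Balance: K_A = K_B − x×(3380 − 2970), so x = (K_B − K_A)/(3380 − 2970) = 2023800/410 = 4940 m.

4940 m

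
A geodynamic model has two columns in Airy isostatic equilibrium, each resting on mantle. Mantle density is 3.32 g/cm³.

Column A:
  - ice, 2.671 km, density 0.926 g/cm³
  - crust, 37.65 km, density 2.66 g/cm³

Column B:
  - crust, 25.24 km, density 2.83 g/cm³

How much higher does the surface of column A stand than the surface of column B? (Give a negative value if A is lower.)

For any compensation level in the mantle, the mantle terms cancel and isostasy reduces to e = (Σt_A − Σt_B) − (Σ(ρt)_A − Σ(ρt)_B) / ρ_m.
Σt_A = 40.321 km; Σt_B = 25.24 km; Σ(ρt)_A = 102.622346; Σ(ρt)_B = 71.4292 (in km·g/cm³).
e = (40.321 − 25.24) − (102.622346 − 71.4292) / 3.32 = 5.69 km.

5.69 km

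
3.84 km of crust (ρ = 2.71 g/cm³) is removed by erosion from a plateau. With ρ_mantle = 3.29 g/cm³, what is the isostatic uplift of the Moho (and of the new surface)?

Unloading: uplift u = e ρ_c/ρ_m = 3.84 km × 2.71/3.29 = 3.16 km.

3.16 km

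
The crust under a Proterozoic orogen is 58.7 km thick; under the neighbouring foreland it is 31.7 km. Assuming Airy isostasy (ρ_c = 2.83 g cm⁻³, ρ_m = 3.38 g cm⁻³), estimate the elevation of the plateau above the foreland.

Excess crust Δ = 58.7 km − 31.7 km = 27 km, split between elevation h and root r with h + r = Δ.
Airy balance ρ_c h = (ρ_m − ρ_c) r gives r = h ρ_c/(ρ_m − ρ_c), so h (1 + ρ_c/(ρ_m − ρ_c)) = Δ, i.e. h = Δ (ρ_m − ρ_c)/ρ_m.
h = 27 km × 0.55/3.38 = 4.39 km.

4.39 km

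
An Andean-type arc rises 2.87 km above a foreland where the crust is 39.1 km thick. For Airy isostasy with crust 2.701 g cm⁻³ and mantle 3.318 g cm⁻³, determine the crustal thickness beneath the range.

54.5 km

Root depth r = h ρ_c / (ρ_m − ρ_c) = 2.87 km × 2.701 / 0.617 = 12.56 km.
Total thickness = T + h + r = 39.1 km + 2.87 km + 12.56 km = 54.5 km.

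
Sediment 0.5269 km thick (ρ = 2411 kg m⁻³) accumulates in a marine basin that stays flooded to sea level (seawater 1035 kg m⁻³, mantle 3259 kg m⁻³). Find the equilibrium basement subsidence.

Submarine loading: the sediment displaces seawater, and the subsidence is in turn flooded, so s (ρ_m − ρ_w) = t (ρ_sed − ρ_w).
s = 0.5269 km × (2411 − 1035) / (3259 − 1035) = 0.326 km.

0.326 km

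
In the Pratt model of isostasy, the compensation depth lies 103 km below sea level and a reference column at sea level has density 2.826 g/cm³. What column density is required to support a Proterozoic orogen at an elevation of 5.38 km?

2.69 g/cm³

Pratt balance: ρ_ref D = ρ (D + h).
ρ = ρ_ref D/(D + h) = 2.826 × 103 km/(103 km + 5.38 km) = 2.69 g/cm³.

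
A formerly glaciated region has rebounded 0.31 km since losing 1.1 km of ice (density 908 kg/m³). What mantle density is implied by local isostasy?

ρ_m = ρ_ice t / u = 908 × 1.1 km/0.31 km = 3220 kg/m³.

3220 kg/m³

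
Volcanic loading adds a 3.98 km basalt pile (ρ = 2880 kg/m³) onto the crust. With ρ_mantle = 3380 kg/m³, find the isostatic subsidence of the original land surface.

3.39 km

Subaerial loading: s = t ρ_load / ρ_m.
s = 3.98 km × 2880/3380 = 3.39 km.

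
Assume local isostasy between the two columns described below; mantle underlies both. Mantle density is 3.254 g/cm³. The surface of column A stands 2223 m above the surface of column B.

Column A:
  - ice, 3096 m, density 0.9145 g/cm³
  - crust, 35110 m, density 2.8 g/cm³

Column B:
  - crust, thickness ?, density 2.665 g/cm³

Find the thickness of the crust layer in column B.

27100 m

Take the compensation level at the base of the deeper column (depth z_c below the surface of column A) and equate Σ ρ_i t_i down to z_c; mantle fills any gap and the z_c terms cancel.
Column A: 3096×0.9145 + 35110×2.8 + (z_c − 38206)×3.254
Column B: 2223×0 + x×2.665 + (z_c − 2223 − 0 − x)×3.254
The z_c×3.254 term appears on both sides and cancels. Collect the known terms of each column as K = Σ(ρt)_known − 3.254 × (depth of known layers): K_A = 101139.292 − 3.254×38206 = −23183.032; K_B = 0 − 3.254×(2223 + 0) = −7233.642.
Balance: K_A = K_B − x×(3.254 − 2.665), so x = (K_B − K_A)/(3.254 − 2.665) = 15949.4/0.589 = 27100 m.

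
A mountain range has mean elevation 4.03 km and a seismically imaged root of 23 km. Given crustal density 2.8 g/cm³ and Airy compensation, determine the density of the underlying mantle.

3.29 g/cm³

Airy balance: ρ_c h = (ρ_m − ρ_c) r → ρ_m = ρ_c (1 + h/r).
ρ_m = 2.8 × (1 + 4.03 km/23 km) = 3.29 g/cm³.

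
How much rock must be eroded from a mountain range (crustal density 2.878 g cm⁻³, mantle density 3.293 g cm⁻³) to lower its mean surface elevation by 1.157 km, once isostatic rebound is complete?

Net drop Δ = e − u = e − e ρ_c/ρ_m = e (ρ_m − ρ_c)/ρ_m.
e = Δ ρ_m/(ρ_m − ρ_c) = 1.157 km × 3.293/0.415 = 9.18 km.

9.18 km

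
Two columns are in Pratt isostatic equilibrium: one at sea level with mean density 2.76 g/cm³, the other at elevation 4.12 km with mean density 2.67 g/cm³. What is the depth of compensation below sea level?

122 km

ρ_ref D = ρ (D + h) → D (ρ_ref − ρ) = ρ h.
D = ρ h/(ρ_ref − ρ) = 2.67 × 4.12 km/(2.76 − 2.67) = 122 km.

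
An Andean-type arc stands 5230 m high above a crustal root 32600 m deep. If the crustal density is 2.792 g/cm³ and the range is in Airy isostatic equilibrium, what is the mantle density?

3.24 g/cm³

Airy balance: ρ_c h = (ρ_m − ρ_c) r → ρ_m = ρ_c (1 + h/r).
ρ_m = 2.792 × (1 + 5230 m/32600 m) = 3.24 g/cm³.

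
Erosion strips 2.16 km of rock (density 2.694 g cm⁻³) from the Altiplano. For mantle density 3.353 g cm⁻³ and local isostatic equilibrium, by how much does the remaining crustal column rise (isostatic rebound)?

1.74 km

Unloading: uplift u = e ρ_c/ρ_m = 2.16 km × 2.694/3.353 = 1.74 km.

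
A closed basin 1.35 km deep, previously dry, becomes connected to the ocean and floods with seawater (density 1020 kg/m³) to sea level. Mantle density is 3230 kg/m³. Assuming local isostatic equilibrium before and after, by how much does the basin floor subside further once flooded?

After flooding the water column is d + s deep. Its weight must equal the weight of mantle displaced by the extra subsidence s: (d + s) ρ_w = s ρ_m.
s = d ρ_w / (ρ_m − ρ_w) = 1.35 km × 1020/(3230 − 1020) = 0.623 km.

0.623 km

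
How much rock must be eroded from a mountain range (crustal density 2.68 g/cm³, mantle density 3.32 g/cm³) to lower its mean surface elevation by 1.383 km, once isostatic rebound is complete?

Net drop Δ = e − u = e − e ρ_c/ρ_m = e (ρ_m − ρ_c)/ρ_m.
e = Δ ρ_m/(ρ_m − ρ_c) = 1.383 km × 3.32/0.64 = 7.17 km.

7.17 km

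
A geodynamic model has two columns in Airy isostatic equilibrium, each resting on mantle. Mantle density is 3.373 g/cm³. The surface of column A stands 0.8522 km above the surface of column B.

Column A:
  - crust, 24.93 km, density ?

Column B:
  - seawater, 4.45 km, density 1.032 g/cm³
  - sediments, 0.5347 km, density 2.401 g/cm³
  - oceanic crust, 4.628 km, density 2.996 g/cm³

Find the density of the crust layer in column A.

Take the compensation level at the base of the deeper column (depth z_c below the surface of column A) and equate Σ ρ_i t_i down to z_c; mantle fills any gap and the z_c terms cancel.
Column A: 24.93×ρ + (z_c − 24.93)×3.373
Column B: 0.8522×0 + 4.45×1.032 + 0.5347×2.401 + 4.628×2.996 + (z_c − 0.8522 − 9.6127)×3.373
The z_c×3.373 term appears on both sides and cancels. Collect the known terms of each column as K = Σ(ρt)_known − 3.373 × (depth of known layers): K_A = 0 − 3.373×24.93 = −84.08889; K_B = 19.7417027 − 3.373×(0.8522 + 9.6127) = −15.556405.
Balance: K_A + 24.93×ρ = K_B, so ρ = (K_B − K_A)/24.93 = 68.5325/24.93 = 2.75 g/cm³.

2.75 g/cm³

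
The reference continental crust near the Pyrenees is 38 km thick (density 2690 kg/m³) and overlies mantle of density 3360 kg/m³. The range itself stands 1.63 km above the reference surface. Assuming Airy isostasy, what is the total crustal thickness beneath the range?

46.2 km

Root depth r = h ρ_c / (ρ_m − ρ_c) = 1.63 km × 2690 / 670 = 6.544 km.
Total thickness = T + h + r = 38 km + 1.63 km + 6.544 km = 46.2 km.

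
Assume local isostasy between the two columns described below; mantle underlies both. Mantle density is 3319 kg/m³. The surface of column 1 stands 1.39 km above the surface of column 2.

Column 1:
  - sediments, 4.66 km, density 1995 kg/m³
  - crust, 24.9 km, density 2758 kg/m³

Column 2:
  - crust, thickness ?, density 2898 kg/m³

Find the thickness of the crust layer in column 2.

36.9 km

Take the compensation level at the base of the deeper column (depth z_c below the surface of column 1) and equate Σ ρ_i t_i down to z_c; mantle fills any gap and the z_c terms cancel.
Column 1: 4.66×1995 + 24.9×2758 + (z_c − 29.56)×3319
Column 2: 1.39×0 + x×2898 + (z_c − 1.39 − 0 − x)×3319
The z_c×3319 term appears on both sides and cancels. Collect the known terms of each column as K = Σ(ρt)_known − 3319 × (depth of known layers): K_1 = 77970.9 − 3319×29.56 = −20138.74; K_2 = 0 − 3319×(1.39 + 0) = −4613.41.
Balance: K_1 = K_2 − x×(3319 − 2898), so x = (K_2 − K_1)/(3319 − 2898) = 15525.3/421 = 36.9 km.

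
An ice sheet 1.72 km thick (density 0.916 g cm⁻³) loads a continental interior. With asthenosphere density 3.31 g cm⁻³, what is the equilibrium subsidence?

0.476 km

For local isostatic compensation: the ice load ρ_ice t is balanced by mantle displaced below, ρ_m s.
s = t ρ_ice / ρ_m = 1.72 km × 0.916/3.31 = 0.476 km.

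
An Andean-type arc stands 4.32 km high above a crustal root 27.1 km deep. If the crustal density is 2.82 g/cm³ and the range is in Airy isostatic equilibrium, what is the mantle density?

Airy balance: ρ_c h = (ρ_m − ρ_c) r → ρ_m = ρ_c (1 + h/r).
ρ_m = 2.82 × (1 + 4.32 km/27.1 km) = 3.27 g/cm³.

3.27 g/cm³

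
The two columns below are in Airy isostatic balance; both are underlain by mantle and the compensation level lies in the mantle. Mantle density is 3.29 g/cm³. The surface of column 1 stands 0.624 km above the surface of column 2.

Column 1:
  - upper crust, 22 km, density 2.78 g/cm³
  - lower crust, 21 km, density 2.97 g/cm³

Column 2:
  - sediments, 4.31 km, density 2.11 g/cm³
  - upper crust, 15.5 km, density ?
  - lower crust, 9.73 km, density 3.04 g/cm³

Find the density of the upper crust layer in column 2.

Take the compensation level at the base of the deeper column (depth z_c below the surface of column 1) and equate Σ ρ_i t_i down to z_c; mantle fills any gap and the z_c terms cancel.
Column 1: 22×2.78 + 21×2.97 + (z_c − 43)×3.29
Column 2: 0.624×0 + 4.31×2.11 + 15.5×ρ + 9.73×3.04 + (z_c − 0.624 − 29.54)×3.29
The z_c×3.29 term appears on both sides and cancels. Collect the known terms of each column as K = Σ(ρt)_known − 3.29 × (depth of known layers): K_1 = 123.53 − 3.29×43 = −17.94; K_2 = 38.6733 − 3.29×(0.624 + 29.54) = −60.56626.
Balance: K_1 = K_2 + 15.5×ρ, so ρ = (K_1 − K_2)/15.5 = 42.6263/15.5 = 2.75 g/cm³.

2.75 g/cm³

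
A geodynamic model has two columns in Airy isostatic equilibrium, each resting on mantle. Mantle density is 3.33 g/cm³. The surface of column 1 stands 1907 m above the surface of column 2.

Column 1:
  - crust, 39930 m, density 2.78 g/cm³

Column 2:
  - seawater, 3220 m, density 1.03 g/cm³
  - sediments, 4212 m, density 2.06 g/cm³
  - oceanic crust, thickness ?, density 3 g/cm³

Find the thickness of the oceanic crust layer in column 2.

Take the compensation level at the base of the deeper column (depth z_c below the surface of column 1) and equate Σ ρ_i t_i down to z_c; mantle fills any gap and the z_c terms cancel.
Column 1: 39930×2.78 + (z_c − 39930)×3.33
Column 2: 1907×0 + 3220×1.03 + 4212×2.06 + x×3 + (z_c − 1907 − 7432 − x)×3.33
The z_c×3.33 term appears on both sides and cancels. Collect the known terms of each column as K = Σ(ρt)_known − 3.33 × (depth of known layers): K_1 = 111005.4 − 3.33×39930 = −21961.5; K_2 = 11993.32 − 3.33×(1907 + 7432) = −19105.55.
Balance: K_1 = K_2 − x×(3.33 − 3), so x = (K_2 − K_1)/(3.33 − 3) = 2855.95/0.33 = 8650 m.

8650 m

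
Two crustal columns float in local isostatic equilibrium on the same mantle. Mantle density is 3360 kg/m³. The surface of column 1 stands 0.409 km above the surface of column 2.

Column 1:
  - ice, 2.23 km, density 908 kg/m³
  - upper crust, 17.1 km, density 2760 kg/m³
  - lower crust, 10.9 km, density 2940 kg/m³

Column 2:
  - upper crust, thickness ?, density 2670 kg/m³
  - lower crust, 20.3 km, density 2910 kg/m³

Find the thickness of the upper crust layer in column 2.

14.2 km

Take the compensation level at the base of the deeper column (depth z_c below the surface of column 1) and equate Σ ρ_i t_i down to z_c; mantle fills any gap and the z_c terms cancel.
Column 1: 2.23×908 + 17.1×2760 + 10.9×2940 + (z_c − 30.23)×3360
Column 2: 0.409×0 + x×2670 + 20.3×2910 + (z_c − 0.409 − 20.3 − x)×3360
The z_c×3360 term appears on both sides and cancels. Collect the known terms of each column as K = Σ(ρt)_known − 3360 × (depth of known layers): K_1 = 81266.84 − 3360×30.23 = −20305.96; K_2 = 59073 − 3360×(0.409 + 20.3) = −10509.24.
Balance: K_1 = K_2 − x×(3360 − 2670), so x = (K_2 − K_1)/(3360 − 2670) = 9796.72/690 = 14.2 km.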